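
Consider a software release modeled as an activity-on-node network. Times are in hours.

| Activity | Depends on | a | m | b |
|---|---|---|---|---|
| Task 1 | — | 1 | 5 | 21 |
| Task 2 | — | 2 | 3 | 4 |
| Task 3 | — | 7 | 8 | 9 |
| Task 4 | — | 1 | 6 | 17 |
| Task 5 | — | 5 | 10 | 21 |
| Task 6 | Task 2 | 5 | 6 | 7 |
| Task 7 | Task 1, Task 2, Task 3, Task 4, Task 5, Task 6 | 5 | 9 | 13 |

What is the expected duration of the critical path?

20 hours

te_Task 1 = (1 + 4·5 + 21)/6 = 42/6 = 7
te_Task 2 = (2 + 4·3 + 4)/6 = 18/6 = 3
te_Task 3 = (7 + 4·8 + 9)/6 = 48/6 = 8
te_Task 4 = (1 + 4·6 + 17)/6 = 42/6 = 7
te_Task 5 = (5 + 4·10 + 21)/6 = 66/6 = 11
te_Task 6 = (5 + 4·6 + 7)/6 = 36/6 = 6
te_Task 7 = (5 + 4·9 + 13)/6 = 54/6 = 9

Forward pass:
ES_Task 1 = 0; EF_Task 1 = 7
ES_Task 2 = 0; EF_Task 2 = 3
ES_Task 3 = 0; EF_Task 3 = 8
ES_Task 4 = 0; EF_Task 4 = 7
ES_Task 5 = 0; EF_Task 5 = 11
ES_Task 6 = 3; EF_Task 6 = 3+6 = 9
ES_Task 7 = max(EF_Task 1=7, EF_Task 2=3, EF_Task 3=8, EF_Task 4=7, EF_Task 5=11, EF_Task 6=9) = 11; EF_Task 7 = 11+9 = 20
Expected project duration μ = 20 hours. Critical path: Task 5 → Task 7.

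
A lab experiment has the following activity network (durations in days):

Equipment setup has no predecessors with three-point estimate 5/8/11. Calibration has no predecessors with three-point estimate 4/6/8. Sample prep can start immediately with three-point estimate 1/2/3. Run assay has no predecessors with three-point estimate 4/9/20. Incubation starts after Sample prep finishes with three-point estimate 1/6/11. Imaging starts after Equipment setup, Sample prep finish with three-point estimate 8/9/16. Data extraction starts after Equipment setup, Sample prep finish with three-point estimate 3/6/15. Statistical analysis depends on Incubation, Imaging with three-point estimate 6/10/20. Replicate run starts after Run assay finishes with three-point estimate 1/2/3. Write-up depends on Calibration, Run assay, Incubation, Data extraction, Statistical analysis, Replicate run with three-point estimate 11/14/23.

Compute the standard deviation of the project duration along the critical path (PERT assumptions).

3.50 days

te_Equipment setup = (5 + 4·8 + 11)/6 = 48/6 = 8; σ²_Equipment setup = ((11−5)/6)² = 1.000
te_Calibration = (4 + 4·6 + 8)/6 = 36/6 = 6; σ²_Calibration = ((8−4)/6)² = 0.444
te_Sample prep = (1 + 4·2 + 3)/6 = 12/6 = 2; σ²_Sample prep = ((3−1)/6)² = 0.111
te_Run assay = (4 + 4·9 + 20)/6 = 60/6 = 10; σ²_Run assay = ((20−4)/6)² = 7.111
te_Incubation = (1 + 4·6 + 11)/6 = 36/6 = 6; σ²_Incubation = ((11−1)/6)² = 2.778
te_Imaging = (8 + 4·9 + 16)/6 = 60/6 = 10; σ²_Imaging = ((16−8)/6)² = 1.778
te_Data extraction = (3 + 4·6 + 15)/6 = 42/6 = 7; σ²_Data extraction = ((15−3)/6)² = 4.000
te_Statistical analysis = (6 + 4·10 + 20)/6 = 66/6 = 11; σ²_Statistical analysis = ((20−6)/6)² = 5.444
te_Replicate run = (1 + 4·2 + 3)/6 = 12/6 = 2; σ²_Replicate run = ((3−1)/6)² = 0.111
te_Write-up = (11 + 4·14 + 23)/6 = 90/6 = 15; σ²_Write-up = ((23−11)/6)² = 4.000

Forward pass:
ES_Equipment setup = 0; EF_Equipment setup = 8
ES_Calibration = 0; EF_Calibration = 6
ES_Sample prep = 0; EF_Sample prep = 2
ES_Run assay = 0; EF_Run assay = 10
ES_Incubation = 2; EF_Incubation = 2+6 = 8
ES_Imaging = max(EF_Equipment setup=8, EF_Sample prep=2) = 8; EF_Imaging = 8+10 = 18
ES_Data extraction = max(EF_Equipment setup=8, EF_Sample prep=2) = 8; EF_Data extraction = 8+7 = 15
ES_Statistical analysis = max(EF_Incubation=8, EF_Imaging=18) = 18; EF_Statistical analysis = 18+11 = 29
ES_Replicate run = 10; EF_Replicate run = 10+2 = 12
ES_Write-up = max(EF_Calibration=6, EF_Run assay=10, EF_Incubation=8, EF_Data extraction=15, EF_Statistical analysis=29, EF_Replicate run=12) = 29; EF_Write-up = 29+15 = 44
Expected project duration μ = 44 days. Critical path: Equipment setup → Imaging → Statistical analysis → Write-up.

Variance along critical path = 1.000 + 1.778 + 5.444 + 4.000 = 12.222
σ = √12.222 = 3.496 days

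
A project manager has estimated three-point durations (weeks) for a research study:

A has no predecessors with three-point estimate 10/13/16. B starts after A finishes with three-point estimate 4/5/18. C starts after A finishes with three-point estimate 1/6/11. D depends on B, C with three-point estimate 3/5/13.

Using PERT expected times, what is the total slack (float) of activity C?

1 weeks

te_A = (10 + 4·13 + 16)/6 = 78/6 = 13
te_B = (4 + 4·5 + 18)/6 = 42/6 = 7
te_C = (1 + 4·6 + 11)/6 = 36/6 = 6
te_D = (3 + 4·5 + 13)/6 = 36/6 = 6

Forward pass:
ES_A = 0; EF_A = 13
ES_B = 13; EF_B = 13+7 = 20
ES_C = 13; EF_C = 13+6 = 19
ES_D = max(EF_B=20, EF_C=19) = 20; EF_D = 20+6 = 26
Expected project duration μ = 26 weeks. Critical path: A → B → D.

Backward pass:
LF_D = 26; LS_D = 26−6 = 20
LF_C = LS_D = 20; LS_C = 20−6 = 14
LF_B = LS_D = 20; LS_B = 20−7 = 13
LF_A = min(LS_B=13, LS_C=14) = 13; LS_A = 13−13 = 0
Slack_C = LS_C − ES_C = 14 − 13 = 1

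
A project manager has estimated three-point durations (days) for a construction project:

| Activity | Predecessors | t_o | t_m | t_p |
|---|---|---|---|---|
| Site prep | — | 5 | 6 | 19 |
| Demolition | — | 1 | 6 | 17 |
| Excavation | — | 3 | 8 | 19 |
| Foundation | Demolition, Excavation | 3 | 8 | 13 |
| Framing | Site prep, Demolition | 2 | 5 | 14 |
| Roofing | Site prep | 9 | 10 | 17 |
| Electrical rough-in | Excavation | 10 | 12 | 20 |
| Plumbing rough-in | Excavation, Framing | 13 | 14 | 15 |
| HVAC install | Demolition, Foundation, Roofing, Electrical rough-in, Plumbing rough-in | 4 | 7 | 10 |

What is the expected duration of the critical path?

te_Site prep = (5 + 4·6 + 19)/6 = 48/6 = 8
te_Demolition = (1 + 4·6 + 17)/6 = 42/6 = 7
te_Excavation = (3 + 4·8 + 19)/6 = 54/6 = 9
te_Foundation = (3 + 4·8 + 13)/6 = 48/6 = 8
te_Framing = (2 + 4·5 + 14)/6 = 36/6 = 6
te_Roofing = (9 + 4·10 + 17)/6 = 66/6 = 11
te_Electrical rough-in = (10 + 4·12 + 20)/6 = 78/6 = 13
te_Plumbing rough-in = (13 + 4·14 + 15)/6 = 84/6 = 14
te_HVAC install = (4 + 4·7 + 10)/6 = 42/6 = 7

Forward pass:
ES_Site prep = 0; EF_Site prep = 8
ES_Demolition = 0; EF_Demolition = 7
ES_Excavation = 0; EF_Excavation = 9
ES_Foundation = max(EF_Demolition=7, EF_Excavation=9) = 9; EF_Foundation = 9+8 = 17
ES_Framing = max(EF_Site prep=8, EF_Demolition=7) = 8; EF_Framing = 8+6 = 14
ES_Roofing = 8; EF_Roofing = 8+11 = 19
ES_Electrical rough-in = 9; EF_Electrical rough-in = 9+13 = 22
ES_Plumbing rough-in = max(EF_Excavation=9, EF_Framing=14) = 14; EF_Plumbing rough-in = 14+14 = 28
ES_HVAC install = max(EF_Demolition=7, EF_Foundation=17, EF_Roofing=19, EF_Electrical rough-in=22, EF_Plumbing rough-in=28) = 28; EF_HVAC install = 28+7 = 35
Expected project duration μ = 35 days. Critical path: Site prep → Framing → Plumbing rough-in → HVAC install.

35 days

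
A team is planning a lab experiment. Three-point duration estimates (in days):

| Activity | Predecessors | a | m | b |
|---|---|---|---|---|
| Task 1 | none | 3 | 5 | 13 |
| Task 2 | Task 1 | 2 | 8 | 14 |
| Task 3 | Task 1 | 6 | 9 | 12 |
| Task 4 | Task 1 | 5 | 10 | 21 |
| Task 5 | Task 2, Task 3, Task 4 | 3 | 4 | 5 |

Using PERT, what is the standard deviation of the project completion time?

te_Task 1 = (3 + 4·5 + 13)/6 = 36/6 = 6; σ²_Task 1 = ((13−3)/6)² = 2.778
te_Task 2 = (2 + 4·8 + 14)/6 = 48/6 = 8; σ²_Task 2 = ((14−2)/6)² = 4.000
te_Task 3 = (6 + 4·9 + 12)/6 = 54/6 = 9; σ²_Task 3 = ((12−6)/6)² = 1.000
te_Task 4 = (5 + 4·10 + 21)/6 = 66/6 = 11; σ²_Task 4 = ((21−5)/6)² = 7.111
te_Task 5 = (3 + 4·4 + 5)/6 = 24/6 = 4; σ²_Task 5 = ((5−3)/6)² = 0.111

Forward pass:
ES_Task 1 = 0; EF_Task 1 = 6
ES_Task 2 = 6; EF_Task 2 = 6+8 = 14
ES_Task 3 = 6; EF_Task 3 = 6+9 = 15
ES_Task 4 = 6; EF_Task 4 = 6+11 = 17
ES_Task 5 = max(EF_Task 2=14, EF_Task 3=15, EF_Task 4=17) = 17; EF_Task 5 = 17+4 = 21
Expected project duration μ = 21 days. Critical path: Task 1 → Task 4 → Task 5.

Variance along critical path = 2.778 + 7.111 + 0.111 = 10.000
σ = √10.000 = 3.162 days

3.16 days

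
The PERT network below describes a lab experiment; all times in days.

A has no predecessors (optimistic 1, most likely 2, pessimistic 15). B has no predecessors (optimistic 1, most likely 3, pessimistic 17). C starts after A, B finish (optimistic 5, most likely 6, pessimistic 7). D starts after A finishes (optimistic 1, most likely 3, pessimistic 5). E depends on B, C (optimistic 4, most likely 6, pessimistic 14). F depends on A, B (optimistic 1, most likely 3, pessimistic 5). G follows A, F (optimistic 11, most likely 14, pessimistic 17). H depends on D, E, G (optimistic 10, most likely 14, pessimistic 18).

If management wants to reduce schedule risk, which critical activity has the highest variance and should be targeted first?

te_A = (1 + 4·2 + 15)/6 = 24/6 = 4; σ²_A = ((15−1)/6)² = 5.444
te_B = (1 + 4·3 + 17)/6 = 30/6 = 5; σ²_B = ((17−1)/6)² = 7.111
te_C = (5 + 4·6 + 7)/6 = 36/6 = 6; σ²_C = ((7−5)/6)² = 0.111
te_D = (1 + 4·3 + 5)/6 = 18/6 = 3; σ²_D = ((5−1)/6)² = 0.444
te_E = (4 + 4·6 + 14)/6 = 42/6 = 7; σ²_E = ((14−4)/6)² = 2.778
te_F = (1 + 4·3 + 5)/6 = 18/6 = 3; σ²_F = ((5−1)/6)² = 0.444
te_G = (11 + 4·14 + 17)/6 = 84/6 = 14; σ²_G = ((17−11)/6)² = 1.000
te_H = (10 + 4·14 + 18)/6 = 84/6 = 14; σ²_H = ((18−10)/6)² = 1.778

Forward pass:
ES_A = 0; EF_A = 4
ES_B = 0; EF_B = 5
ES_C = max(EF_A=4, EF_B=5) = 5; EF_C = 5+6 = 11
ES_D = 4; EF_D = 4+3 = 7
ES_E = max(EF_B=5, EF_C=11) = 11; EF_E = 11+7 = 18
ES_F = max(EF_A=4, EF_B=5) = 5; EF_F = 5+3 = 8
ES_G = max(EF_A=4, EF_F=8) = 8; EF_G = 8+14 = 22
ES_H = max(EF_D=7, EF_E=18, EF_G=22) = 22; EF_H = 22+14 = 36
Expected project duration μ = 36 days. Critical path: B → F → G → H.

Variances on critical path: σ²_B=7.111, σ²_F=0.444, σ²_G=1.000, σ²_H=1.778.
Largest is σ²_B = 7.111.

B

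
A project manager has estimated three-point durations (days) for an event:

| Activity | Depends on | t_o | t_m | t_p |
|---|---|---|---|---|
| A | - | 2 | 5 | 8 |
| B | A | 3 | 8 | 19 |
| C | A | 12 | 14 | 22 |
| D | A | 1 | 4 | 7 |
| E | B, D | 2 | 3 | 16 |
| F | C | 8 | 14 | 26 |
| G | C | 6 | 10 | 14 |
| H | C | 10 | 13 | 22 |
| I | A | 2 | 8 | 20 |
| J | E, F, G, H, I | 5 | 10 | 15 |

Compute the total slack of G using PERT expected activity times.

5 days

te_A = (2 + 4·5 + 8)/6 = 30/6 = 5
te_B = (3 + 4·8 + 19)/6 = 54/6 = 9
te_C = (12 + 4·14 + 22)/6 = 90/6 = 15
te_D = (1 + 4·4 + 7)/6 = 24/6 = 4
te_E = (2 + 4·3 + 16)/6 = 30/6 = 5
te_F = (8 + 4·14 + 26)/6 = 90/6 = 15
te_G = (6 + 4·10 + 14)/6 = 60/6 = 10
te_H = (10 + 4·13 + 22)/6 = 84/6 = 14
te_I = (2 + 4·8 + 20)/6 = 54/6 = 9
te_J = (5 + 4·10 + 15)/6 = 60/6 = 10

Forward pass:
ES_A = 0; EF_A = 5
ES_B = 5; EF_B = 5+9 = 14
ES_C = 5; EF_C = 5+15 = 20
ES_D = 5; EF_D = 5+4 = 9
ES_E = max(EF_B=14, EF_D=9) = 14; EF_E = 14+5 = 19
ES_F = 20; EF_F = 20+15 = 35
ES_G = 20; EF_G = 20+10 = 30
ES_H = 20; EF_H = 20+14 = 34
ES_I = 5; EF_I = 5+9 = 14
ES_J = max(EF_E=19, EF_F=35, EF_G=30, EF_H=34, EF_I=14) = 35; EF_J = 35+10 = 45
Expected project duration μ = 45 days. Critical path: A → C → F → J.

Backward pass:
LF_J = 45; LS_J = 45−10 = 35
LF_I = LS_J = 35; LS_I = 35−9 = 26
LF_H = LS_J = 35; LS_H = 35−14 = 21
LF_G = LS_J = 35; LS_G = 35−10 = 25
LF_F = LS_J = 35; LS_F = 35−15 = 20
LF_E = LS_J = 35; LS_E = 35−5 = 30
LF_D = LS_E = 30; LS_D = 30−4 = 26
LF_C = min(LS_F=20, LS_G=25, LS_H=21) = 20; LS_C = 20−15 = 5
LF_B = LS_E = 30; LS_B = 30−9 = 21
LF_A = min(LS_B=21, LS_C=5, LS_D=26, LS_I=26) = 5; LS_A = 5−5 = 0
Slack_G = LS_G − ES_G = 25 − 20 = 5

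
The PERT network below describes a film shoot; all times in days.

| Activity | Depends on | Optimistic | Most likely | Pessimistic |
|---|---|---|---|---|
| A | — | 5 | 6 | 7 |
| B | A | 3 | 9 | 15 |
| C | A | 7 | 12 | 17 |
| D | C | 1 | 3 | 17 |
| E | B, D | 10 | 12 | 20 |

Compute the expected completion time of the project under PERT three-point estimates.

36 days

te_A = (5 + 4·6 + 7)/6 = 36/6 = 6
te_B = (3 + 4·9 + 15)/6 = 54/6 = 9
te_C = (7 + 4·12 + 17)/6 = 72/6 = 12
te_D = (1 + 4·3 + 17)/6 = 30/6 = 5
te_E = (10 + 4·12 + 20)/6 = 78/6 = 13

Forward pass:
ES_A = 0; EF_A = 6
ES_B = 6; EF_B = 6+9 = 15
ES_C = 6; EF_C = 6+12 = 18
ES_D = 18; EF_D = 18+5 = 23
ES_E = max(EF_B=15, EF_D=23) = 23; EF_E = 23+13 = 36
Expected project duration μ = 36 days. Critical path: A → C → D → E.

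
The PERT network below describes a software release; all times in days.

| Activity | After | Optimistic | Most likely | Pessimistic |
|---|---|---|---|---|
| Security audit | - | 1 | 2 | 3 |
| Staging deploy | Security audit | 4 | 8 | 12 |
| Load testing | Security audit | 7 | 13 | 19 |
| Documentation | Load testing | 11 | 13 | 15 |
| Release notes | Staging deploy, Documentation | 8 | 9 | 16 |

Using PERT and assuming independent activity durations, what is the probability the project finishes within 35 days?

te_Security audit = (1 + 4·2 + 3)/6 = 12/6 = 2; σ²_Security audit = ((3−1)/6)² = 0.111
te_Staging deploy = (4 + 4·8 + 12)/6 = 48/6 = 8; σ²_Staging deploy = ((12−4)/6)² = 1.778
te_Load testing = (7 + 4·13 + 19)/6 = 78/6 = 13; σ²_Load testing = ((19−7)/6)² = 4.000
te_Documentation = (11 + 4·13 + 15)/6 = 78/6 = 13; σ²_Documentation = ((15−11)/6)² = 0.444
te_Release notes = (8 + 4·9 + 16)/6 = 60/6 = 10; σ²_Release notes = ((16−8)/6)² = 1.778

Forward pass:
ES_Security audit = 0; EF_Security audit = 2
ES_Staging deploy = 2; EF_Staging deploy = 2+8 = 10
ES_Load testing = 2; EF_Load testing = 2+13 = 15
ES_Documentation = 15; EF_Documentation = 15+13 = 28
ES_Release notes = max(EF_Staging deploy=10, EF_Documentation=28) = 28; EF_Release notes = 28+10 = 38
Expected project duration μ = 38 days. Critical path: Security audit → Load testing → Documentation → Release notes.

Variance along critical path = 0.111 + 4.000 + 0.444 + 1.778 = 6.333; σ = √6.333 = 2.517 days.
Z = (35 − 38) / 2.517 = -1.192
P(T ≤ 35) = Φ(-1.192) ≈ 0.117

0.117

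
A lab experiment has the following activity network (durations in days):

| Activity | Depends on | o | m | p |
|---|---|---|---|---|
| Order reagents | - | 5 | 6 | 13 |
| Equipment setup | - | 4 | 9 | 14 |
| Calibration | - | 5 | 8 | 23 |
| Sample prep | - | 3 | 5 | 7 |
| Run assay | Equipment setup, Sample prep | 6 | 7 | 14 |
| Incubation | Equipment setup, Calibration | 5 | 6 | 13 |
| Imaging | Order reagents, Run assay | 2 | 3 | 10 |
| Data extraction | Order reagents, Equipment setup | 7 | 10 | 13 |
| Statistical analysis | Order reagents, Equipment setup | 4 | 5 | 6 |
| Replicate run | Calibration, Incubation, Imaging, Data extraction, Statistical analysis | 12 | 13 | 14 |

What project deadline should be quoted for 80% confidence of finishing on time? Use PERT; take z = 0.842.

te_Order reagents = (5 + 4·6 + 13)/6 = 42/6 = 7; σ²_Order reagents = ((13−5)/6)² = 1.778
te_Equipment setup = (4 + 4·9 + 14)/6 = 54/6 = 9; σ²_Equipment setup = ((14−4)/6)² = 2.778
te_Calibration = (5 + 4·8 + 23)/6 = 60/6 = 10; σ²_Calibration = ((23−5)/6)² = 9.000
te_Sample prep = (3 + 4·5 + 7)/6 = 30/6 = 5; σ²_Sample prep = ((7−3)/6)² = 0.444
te_Run assay = (6 + 4·7 + 14)/6 = 48/6 = 8; σ²_Run assay = ((14−6)/6)² = 1.778
te_Incubation = (5 + 4·6 + 13)/6 = 42/6 = 7; σ²_Incubation = ((13−5)/6)² = 1.778
te_Imaging = (2 + 4·3 + 10)/6 = 24/6 = 4; σ²_Imaging = ((10−2)/6)² = 1.778
te_Data extraction = (7 + 4·10 + 13)/6 = 60/6 = 10; σ²_Data extraction = ((13−7)/6)² = 1.000
te_Statistical analysis = (4 + 4·5 + 6)/6 = 30/6 = 5; σ²_Statistical analysis = ((6−4)/6)² = 0.111
te_Replicate run = (12 + 4·13 + 14)/6 = 78/6 = 13; σ²_Replicate run = ((14−12)/6)² = 0.111

Forward pass:
ES_Order reagents = 0; EF_Order reagents = 7
ES_Equipment setup = 0; EF_Equipment setup = 9
ES_Calibration = 0; EF_Calibration = 10
ES_Sample prep = 0; EF_Sample prep = 5
ES_Run assay = max(EF_Equipment setup=9, EF_Sample prep=5) = 9; EF_Run assay = 9+8 = 17
ES_Incubation = max(EF_Equipment setup=9, EF_Calibration=10) = 10; EF_Incubation = 10+7 = 17
ES_Imaging = max(EF_Order reagents=7, EF_Run assay=17) = 17; EF_Imaging = 17+4 = 21
ES_Data extraction = max(EF_Order reagents=7, EF_Equipment setup=9) = 9; EF_Data extraction = 9+10 = 19
ES_Statistical analysis = max(EF_Order reagents=7, EF_Equipment setup=9) = 9; EF_Statistical analysis = 9+5 = 14
ES_Replicate run = max(EF_Calibration=10, EF_Incubation=17, EF_Imaging=21, EF_Data extraction=19, EF_Statistical analysis=14) = 21; EF_Replicate run = 21+13 = 34
Expected project duration μ = 34 days. Critical path: Equipment setup → Run assay → Imaging → Replicate run.

Variance along critical path = 2.778 + 1.778 + 1.778 + 0.111 = 6.444; σ = 2.539 days.
D = μ + z·σ = 34 + 0.842·2.539 = 36.1 days

36.1 days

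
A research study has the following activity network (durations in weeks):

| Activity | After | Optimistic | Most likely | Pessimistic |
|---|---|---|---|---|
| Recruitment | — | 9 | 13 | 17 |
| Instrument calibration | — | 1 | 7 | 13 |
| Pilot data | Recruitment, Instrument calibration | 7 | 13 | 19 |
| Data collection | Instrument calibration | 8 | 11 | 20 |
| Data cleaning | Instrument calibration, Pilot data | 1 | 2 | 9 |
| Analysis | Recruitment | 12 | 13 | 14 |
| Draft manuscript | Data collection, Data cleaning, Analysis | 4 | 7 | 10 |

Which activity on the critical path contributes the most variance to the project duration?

Pilot data

te_Recruitment = (9 + 4·13 + 17)/6 = 78/6 = 13; σ²_Recruitment = ((17−9)/6)² = 1.778
te_Instrument calibration = (1 + 4·7 + 13)/6 = 42/6 = 7; σ²_Instrument calibration = ((13−1)/6)² = 4.000
te_Pilot data = (7 + 4·13 + 19)/6 = 78/6 = 13; σ²_Pilot data = ((19−7)/6)² = 4.000
te_Data collection = (8 + 4·11 + 20)/6 = 72/6 = 12; σ²_Data collection = ((20−8)/6)² = 4.000
te_Data cleaning = (1 + 4·2 + 9)/6 = 18/6 = 3; σ²_Data cleaning = ((9−1)/6)² = 1.778
te_Analysis = (12 + 4·13 + 14)/6 = 78/6 = 13; σ²_Analysis = ((14−12)/6)² = 0.111
te_Draft manuscript = (4 + 4·7 + 10)/6 = 42/6 = 7; σ²_Draft manuscript = ((10−4)/6)² = 1.000

Forward pass:
ES_Recruitment = 0; EF_Recruitment = 13
ES_Instrument calibration = 0; EF_Instrument calibration = 7
ES_Pilot data = max(EF_Recruitment=13, EF_Instrument calibration=7) = 13; EF_Pilot data = 13+13 = 26
ES_Data collection = 7; EF_Data collection = 7+12 = 19
ES_Data cleaning = max(EF_Instrument calibration=7, EF_Pilot data=26) = 26; EF_Data cleaning = 26+3 = 29
ES_Analysis = 13; EF_Analysis = 13+13 = 26
ES_Draft manuscript = max(EF_Data collection=19, EF_Data cleaning=29, EF_Analysis=26) = 29; EF_Draft manuscript = 29+7 = 36
Expected project duration μ = 36 weeks. Critical path: Recruitment → Pilot data → Data cleaning → Draft manuscript.

Variances on critical path: σ²_Recruitment=1.778, σ²_Pilot data=4.000, σ²_Data cleaning=1.778, σ²_Draft manuscript=1.000.
Largest is σ²_Pilot data = 4.000.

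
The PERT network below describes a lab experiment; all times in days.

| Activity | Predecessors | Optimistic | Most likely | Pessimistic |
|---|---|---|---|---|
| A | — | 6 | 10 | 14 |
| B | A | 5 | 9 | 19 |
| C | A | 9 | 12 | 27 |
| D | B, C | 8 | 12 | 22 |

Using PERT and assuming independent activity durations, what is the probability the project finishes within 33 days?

te_A = (6 + 4·10 + 14)/6 = 60/6 = 10; σ²_A = ((14−6)/6)² = 1.778
te_B = (5 + 4·9 + 19)/6 = 60/6 = 10; σ²_B = ((19−5)/6)² = 5.444
te_C = (9 + 4·12 + 27)/6 = 84/6 = 14; σ²_C = ((27−9)/6)² = 9.000
te_D = (8 + 4·12 + 22)/6 = 78/6 = 13; σ²_D = ((22−8)/6)² = 5.444

Forward pass:
ES_A = 0; EF_A = 10
ES_B = 10; EF_B = 10+10 = 20
ES_C = 10; EF_C = 10+14 = 24
ES_D = max(EF_B=20, EF_C=24) = 24; EF_D = 24+13 = 37
Expected project duration μ = 37 days. Critical path: A → C → D.

Variance along critical path = 1.778 + 9.000 + 5.444 = 16.222; σ = √16.222 = 4.028 days.
Z = (33 − 37) / 4.028 = -0.993
P(T ≤ 33) = Φ(-0.993) ≈ 0.160

0.160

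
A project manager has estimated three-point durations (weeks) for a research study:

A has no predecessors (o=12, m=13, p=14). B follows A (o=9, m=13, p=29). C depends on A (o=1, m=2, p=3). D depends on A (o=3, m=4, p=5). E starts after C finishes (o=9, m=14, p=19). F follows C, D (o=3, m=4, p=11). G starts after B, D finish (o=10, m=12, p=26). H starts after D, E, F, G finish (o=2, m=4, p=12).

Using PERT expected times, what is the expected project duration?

47 weeks

te_A = (12 + 4·13 + 14)/6 = 78/6 = 13
te_B = (9 + 4·13 + 29)/6 = 90/6 = 15
te_C = (1 + 4·2 + 3)/6 = 12/6 = 2
te_D = (3 + 4·4 + 5)/6 = 24/6 = 4
te_E = (9 + 4·14 + 19)/6 = 84/6 = 14
te_F = (3 + 4·4 + 11)/6 = 30/6 = 5
te_G = (10 + 4·12 + 26)/6 = 84/6 = 14
te_H = (2 + 4·4 + 12)/6 = 30/6 = 5

Forward pass:
ES_A = 0; EF_A = 13
ES_B = 13; EF_B = 13+15 = 28
ES_C = 13; EF_C = 13+2 = 15
ES_D = 13; EF_D = 13+4 = 17
ES_E = 15; EF_E = 15+14 = 29
ES_F = max(EF_C=15, EF_D=17) = 17; EF_F = 17+5 = 22
ES_G = max(EF_B=28, EF_D=17) = 28; EF_G = 28+14 = 42
ES_H = max(EF_D=17, EF_E=29, EF_F=22, EF_G=42) = 42; EF_H = 42+5 = 47
Expected project duration μ = 47 weeks. Critical path: A → B → G → H.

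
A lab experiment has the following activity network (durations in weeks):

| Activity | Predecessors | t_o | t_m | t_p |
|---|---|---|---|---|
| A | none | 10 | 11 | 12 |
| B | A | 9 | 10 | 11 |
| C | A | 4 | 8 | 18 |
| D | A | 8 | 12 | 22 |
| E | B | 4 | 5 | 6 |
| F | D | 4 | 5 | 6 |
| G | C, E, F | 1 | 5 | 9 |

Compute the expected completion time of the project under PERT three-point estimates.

te_A = (10 + 4·11 + 12)/6 = 66/6 = 11
te_B = (9 + 4·10 + 11)/6 = 60/6 = 10
te_C = (4 + 4·8 + 18)/6 = 54/6 = 9
te_D = (8 + 4·12 + 22)/6 = 78/6 = 13
te_E = (4 + 4·5 + 6)/6 = 30/6 = 5
te_F = (4 + 4·5 + 6)/6 = 30/6 = 5
te_G = (1 + 4·5 + 9)/6 = 30/6 = 5

Forward pass:
ES_A = 0; EF_A = 11
ES_B = 11; EF_B = 11+10 = 21
ES_C = 11; EF_C = 11+9 = 20
ES_D = 11; EF_D = 11+13 = 24
ES_E = 21; EF_E = 21+5 = 26
ES_F = 24; EF_F = 24+5 = 29
ES_G = max(EF_C=20, EF_E=26, EF_F=29) = 29; EF_G = 29+5 = 34
Expected project duration μ = 34 weeks. Critical path: A → D → F → G.

34 weeks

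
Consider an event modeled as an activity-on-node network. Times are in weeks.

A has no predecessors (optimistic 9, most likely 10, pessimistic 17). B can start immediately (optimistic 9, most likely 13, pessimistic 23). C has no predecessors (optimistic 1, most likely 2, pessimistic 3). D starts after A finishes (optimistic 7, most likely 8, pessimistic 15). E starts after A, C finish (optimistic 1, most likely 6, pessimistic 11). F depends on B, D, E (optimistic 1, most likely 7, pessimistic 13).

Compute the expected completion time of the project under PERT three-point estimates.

te_A = (9 + 4·10 + 17)/6 = 66/6 = 11
te_B = (9 + 4·13 + 23)/6 = 84/6 = 14
te_C = (1 + 4·2 + 3)/6 = 12/6 = 2
te_D = (7 + 4·8 + 15)/6 = 54/6 = 9
te_E = (1 + 4·6 + 11)/6 = 36/6 = 6
te_F = (1 + 4·7 + 13)/6 = 42/6 = 7

Forward pass:
ES_A = 0; EF_A = 11
ES_B = 0; EF_B = 14
ES_C = 0; EF_C = 2
ES_D = 11; EF_D = 11+9 = 20
ES_E = max(EF_A=11, EF_C=2) = 11; EF_E = 11+6 = 17
ES_F = max(EF_B=14, EF_D=20, EF_E=17) = 20; EF_F = 20+7 = 27
Expected project duration μ = 27 weeks. Critical path: A → D → F.

27 weeks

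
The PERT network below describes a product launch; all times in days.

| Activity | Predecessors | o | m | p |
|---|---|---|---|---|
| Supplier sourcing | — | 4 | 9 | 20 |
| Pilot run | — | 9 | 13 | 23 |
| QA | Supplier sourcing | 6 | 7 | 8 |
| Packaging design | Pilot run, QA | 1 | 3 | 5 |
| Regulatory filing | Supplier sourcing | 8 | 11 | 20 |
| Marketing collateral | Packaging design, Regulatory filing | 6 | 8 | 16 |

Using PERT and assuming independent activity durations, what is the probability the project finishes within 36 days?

0.910

te_Supplier sourcing = (4 + 4·9 + 20)/6 = 60/6 = 10; σ²_Supplier sourcing = ((20−4)/6)² = 7.111
te_Pilot run = (9 + 4·13 + 23)/6 = 84/6 = 14; σ²_Pilot run = ((23−9)/6)² = 5.444
te_QA = (6 + 4·7 + 8)/6 = 42/6 = 7; σ²_QA = ((8−6)/6)² = 0.111
te_Packaging design = (1 + 4·3 + 5)/6 = 18/6 = 3; σ²_Packaging design = ((5−1)/6)² = 0.444
te_Regulatory filing = (8 + 4·11 + 20)/6 = 72/6 = 12; σ²_Regulatory filing = ((20−8)/6)² = 4.000
te_Marketing collateral = (6 + 4·8 + 16)/6 = 54/6 = 9; σ²_Marketing collateral = ((16−6)/6)² = 2.778

Forward pass:
ES_Supplier sourcing = 0; EF_Supplier sourcing = 10
ES_Pilot run = 0; EF_Pilot run = 14
ES_QA = 10; EF_QA = 10+7 = 17
ES_Packaging design = max(EF_Pilot run=14, EF_QA=17) = 17; EF_Packaging design = 17+3 = 20
ES_Regulatory filing = 10; EF_Regulatory filing = 10+12 = 22
ES_Marketing collateral = max(EF_Packaging design=20, EF_Regulatory filing=22) = 22; EF_Marketing collateral = 22+9 = 31
Expected project duration μ = 31 days. Critical path: Supplier sourcing → Regulatory filing → Marketing collateral.

Variance along critical path = 7.111 + 4.000 + 2.778 = 13.889; σ = √13.889 = 3.727 days.
Z = (36 − 31) / 3.727 = 1.342
P(T ≤ 36) = Φ(1.342) ≈ 0.910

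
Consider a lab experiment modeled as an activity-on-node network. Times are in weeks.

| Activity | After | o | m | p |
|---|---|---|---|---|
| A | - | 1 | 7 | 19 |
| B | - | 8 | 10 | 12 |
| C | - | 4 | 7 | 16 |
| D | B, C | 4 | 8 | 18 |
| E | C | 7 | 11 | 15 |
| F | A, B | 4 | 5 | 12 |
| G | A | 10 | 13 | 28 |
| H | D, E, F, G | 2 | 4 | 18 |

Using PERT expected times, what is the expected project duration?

29 weeks

te_A = (1 + 4·7 + 19)/6 = 48/6 = 8
te_B = (8 + 4·10 + 12)/6 = 60/6 = 10
te_C = (4 + 4·7 + 16)/6 = 48/6 = 8
te_D = (4 + 4·8 + 18)/6 = 54/6 = 9
te_E = (7 + 4·11 + 15)/6 = 66/6 = 11
te_F = (4 + 4·5 + 12)/6 = 36/6 = 6
te_G = (10 + 4·13 + 28)/6 = 90/6 = 15
te_H = (2 + 4·4 + 18)/6 = 36/6 = 6

Forward pass:
ES_A = 0; EF_A = 8
ES_B = 0; EF_B = 10
ES_C = 0; EF_C = 8
ES_D = max(EF_B=10, EF_C=8) = 10; EF_D = 10+9 = 19
ES_E = 8; EF_E = 8+11 = 19
ES_F = max(EF_A=8, EF_B=10) = 10; EF_F = 10+6 = 16
ES_G = 8; EF_G = 8+15 = 23
ES_H = max(EF_D=19, EF_E=19, EF_F=16, EF_G=23) = 23; EF_H = 23+6 = 29
Expected project duration μ = 29 weeks. Critical path: A → G → H.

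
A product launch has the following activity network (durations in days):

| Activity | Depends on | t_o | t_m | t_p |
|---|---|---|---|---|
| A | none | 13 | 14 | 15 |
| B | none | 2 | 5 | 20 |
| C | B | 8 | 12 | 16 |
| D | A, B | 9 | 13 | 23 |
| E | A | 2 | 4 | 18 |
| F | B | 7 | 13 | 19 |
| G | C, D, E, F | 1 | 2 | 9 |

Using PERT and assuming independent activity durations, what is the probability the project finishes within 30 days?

te_A = (13 + 4·14 + 15)/6 = 84/6 = 14; σ²_A = ((15−13)/6)² = 0.111
te_B = (2 + 4·5 + 20)/6 = 42/6 = 7; σ²_B = ((20−2)/6)² = 9.000
te_C = (8 + 4·12 + 16)/6 = 72/6 = 12; σ²_C = ((16−8)/6)² = 1.778
te_D = (9 + 4·13 + 23)/6 = 84/6 = 14; σ²_D = ((23−9)/6)² = 5.444
te_E = (2 + 4·4 + 18)/6 = 36/6 = 6; σ²_E = ((18−2)/6)² = 7.111
te_F = (7 + 4·13 + 19)/6 = 78/6 = 13; σ²_F = ((19−7)/6)² = 4.000
te_G = (1 + 4·2 + 9)/6 = 18/6 = 3; σ²_G = ((9−1)/6)² = 1.778

Forward pass:
ES_A = 0; EF_A = 14
ES_B = 0; EF_B = 7
ES_C = 7; EF_C = 7+12 = 19
ES_D = max(EF_A=14, EF_B=7) = 14; EF_D = 14+14 = 28
ES_E = 14; EF_E = 14+6 = 20
ES_F = 7; EF_F = 7+13 = 20
ES_G = max(EF_C=19, EF_D=28, EF_E=20, EF_F=20) = 28; EF_G = 28+3 = 31
Expected project duration μ = 31 days. Critical path: A → D → G.

Variance along critical path = 0.111 + 5.444 + 1.778 = 7.333; σ = √7.333 = 2.708 days.
Z = (30 − 31) / 2.708 = -0.369
P(T ≤ 30) = Φ(-0.369) ≈ 0.356

0.356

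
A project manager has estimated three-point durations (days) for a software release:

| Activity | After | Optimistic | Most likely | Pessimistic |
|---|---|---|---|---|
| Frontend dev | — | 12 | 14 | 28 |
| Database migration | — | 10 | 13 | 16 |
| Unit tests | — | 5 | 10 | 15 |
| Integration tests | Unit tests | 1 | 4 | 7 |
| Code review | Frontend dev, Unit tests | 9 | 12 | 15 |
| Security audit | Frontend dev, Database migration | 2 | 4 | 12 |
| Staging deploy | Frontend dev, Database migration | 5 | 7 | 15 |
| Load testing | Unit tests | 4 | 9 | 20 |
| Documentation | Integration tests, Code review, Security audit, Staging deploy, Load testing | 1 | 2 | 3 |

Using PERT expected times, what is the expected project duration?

30 days

te_Frontend dev = (12 + 4·14 + 28)/6 = 96/6 = 16
te_Database migration = (10 + 4·13 + 16)/6 = 78/6 = 13
te_Unit tests = (5 + 4·10 + 15)/6 = 60/6 = 10
te_Integration tests = (1 + 4·4 + 7)/6 = 24/6 = 4
te_Code review = (9 + 4·12 + 15)/6 = 72/6 = 12
te_Security audit = (2 + 4·4 + 12)/6 = 30/6 = 5
te_Staging deploy = (5 + 4·7 + 15)/6 = 48/6 = 8
te_Load testing = (4 + 4·9 + 20)/6 = 60/6 = 10
te_Documentation = (1 + 4·2 + 3)/6 = 12/6 = 2

Forward pass:
ES_Frontend dev = 0; EF_Frontend dev = 16
ES_Database migration = 0; EF_Database migration = 13
ES_Unit tests = 0; EF_Unit tests = 10
ES_Integration tests = 10; EF_Integration tests = 10+4 = 14
ES_Code review = max(EF_Frontend dev=16, EF_Unit tests=10) = 16; EF_Code review = 16+12 = 28
ES_Security audit = max(EF_Frontend dev=16, EF_Database migration=13) = 16; EF_Security audit = 16+5 = 21
ES_Staging deploy = max(EF_Frontend dev=16, EF_Database migration=13) = 16; EF_Staging deploy = 16+8 = 24
ES_Load testing = 10; EF_Load testing = 10+10 = 20
ES_Documentation = max(EF_Integration tests=14, EF_Code review=28, EF_Security audit=21, EF_Staging deploy=24, EF_Load testing=20) = 28; EF_Documentation = 28+2 = 30
Expected project duration μ = 30 days. Critical path: Frontend dev → Code review → Documentation.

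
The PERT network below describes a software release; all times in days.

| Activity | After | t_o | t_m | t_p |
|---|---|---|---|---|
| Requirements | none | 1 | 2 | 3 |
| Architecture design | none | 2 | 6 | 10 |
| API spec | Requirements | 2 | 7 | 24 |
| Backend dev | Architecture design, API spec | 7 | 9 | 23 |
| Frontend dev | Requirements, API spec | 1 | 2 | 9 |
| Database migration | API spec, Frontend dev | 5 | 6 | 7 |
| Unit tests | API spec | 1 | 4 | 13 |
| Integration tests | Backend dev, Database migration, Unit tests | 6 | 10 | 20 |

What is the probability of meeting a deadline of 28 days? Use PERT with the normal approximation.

te_Requirements = (1 + 4·2 + 3)/6 = 12/6 = 2; σ²_Requirements = ((3−1)/6)² = 0.111
te_Architecture design = (2 + 4·6 + 10)/6 = 36/6 = 6; σ²_Architecture design = ((10−2)/6)² = 1.778
te_API spec = (2 + 4·7 + 24)/6 = 54/6 = 9; σ²_API spec = ((24−2)/6)² = 13.444
te_Backend dev = (7 + 4·9 + 23)/6 = 66/6 = 11; σ²_Backend dev = ((23−7)/6)² = 7.111
te_Frontend dev = (1 + 4·2 + 9)/6 = 18/6 = 3; σ²_Frontend dev = ((9−1)/6)² = 1.778
te_Database migration = (5 + 4·6 + 7)/6 = 36/6 = 6; σ²_Database migration = ((7−5)/6)² = 0.111
te_Unit tests = (1 + 4·4 + 13)/6 = 30/6 = 5; σ²_Unit tests = ((13−1)/6)² = 4.000
te_Integration tests = (6 + 4·10 + 20)/6 = 66/6 = 11; σ²_Integration tests = ((20−6)/6)² = 5.444

Forward pass:
ES_Requirements = 0; EF_Requirements = 2
ES_Architecture design = 0; EF_Architecture design = 6
ES_API spec = 2; EF_API spec = 2+9 = 11
ES_Backend dev = max(EF_Architecture design=6, EF_API spec=11) = 11; EF_Backend dev = 11+11 = 22
ES_Frontend dev = max(EF_Requirements=2, EF_API spec=11) = 11; EF_Frontend dev = 11+3 = 14
ES_Database migration = max(EF_API spec=11, EF_Frontend dev=14) = 14; EF_Database migration = 14+6 = 20
ES_Unit tests = 11; EF_Unit tests = 11+5 = 16
ES_Integration tests = max(EF_Backend dev=22, EF_Database migration=20, EF_Unit tests=16) = 22; EF_Integration tests = 22+11 = 33
Expected project duration μ = 33 days. Critical path: Requirements → API spec → Backend dev → Integration tests.

Variance along critical path = 0.111 + 13.444 + 7.111 + 5.444 = 26.111; σ = √26.111 = 5.110 days.
Z = (28 − 33) / 5.110 = -0.978
P(T ≤ 28) = Φ(-0.978) ≈ 0.164

0.164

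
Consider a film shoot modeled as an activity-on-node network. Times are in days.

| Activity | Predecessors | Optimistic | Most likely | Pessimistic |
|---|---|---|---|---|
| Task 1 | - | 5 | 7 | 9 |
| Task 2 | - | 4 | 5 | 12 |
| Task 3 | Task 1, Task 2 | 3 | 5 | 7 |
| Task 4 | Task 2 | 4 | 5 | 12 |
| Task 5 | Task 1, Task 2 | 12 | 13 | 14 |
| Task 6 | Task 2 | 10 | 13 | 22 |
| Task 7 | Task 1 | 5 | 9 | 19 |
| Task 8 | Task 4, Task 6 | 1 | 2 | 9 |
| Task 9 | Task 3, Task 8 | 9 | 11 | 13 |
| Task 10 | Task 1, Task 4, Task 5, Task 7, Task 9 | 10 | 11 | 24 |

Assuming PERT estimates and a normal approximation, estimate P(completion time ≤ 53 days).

te_Task 1 = (5 + 4·7 + 9)/6 = 42/6 = 7; σ²_Task 1 = ((9−5)/6)² = 0.444
te_Task 2 = (4 + 4·5 + 12)/6 = 36/6 = 6; σ²_Task 2 = ((12−4)/6)² = 1.778
te_Task 3 = (3 + 4·5 + 7)/6 = 30/6 = 5; σ²_Task 3 = ((7−3)/6)² = 0.444
te_Task 4 = (4 + 4·5 + 12)/6 = 36/6 = 6; σ²_Task 4 = ((12−4)/6)² = 1.778
te_Task 5 = (12 + 4·13 + 14)/6 = 78/6 = 13; σ²_Task 5 = ((14−12)/6)² = 0.111
te_Task 6 = (10 + 4·13 + 22)/6 = 84/6 = 14; σ²_Task 6 = ((22−10)/6)² = 4.000
te_Task 7 = (5 + 4·9 + 19)/6 = 60/6 = 10; σ²_Task 7 = ((19−5)/6)² = 5.444
te_Task 8 = (1 + 4·2 + 9)/6 = 18/6 = 3; σ²_Task 8 = ((9−1)/6)² = 1.778
te_Task 9 = (9 + 4·11 + 13)/6 = 66/6 = 11; σ²_Task 9 = ((13−9)/6)² = 0.444
te_Task 10 = (10 + 4·11 + 24)/6 = 78/6 = 13; σ²_Task 10 = ((24−10)/6)² = 5.444

Forward pass:
ES_Task 1 = 0; EF_Task 1 = 7
ES_Task 2 = 0; EF_Task 2 = 6
ES_Task 3 = max(EF_Task 1=7, EF_Task 2=6) = 7; EF_Task 3 = 7+5 = 12
ES_Task 4 = 6; EF_Task 4 = 6+6 = 12
ES_Task 5 = max(EF_Task 1=7, EF_Task 2=6) = 7; EF_Task 5 = 7+13 = 20
ES_Task 6 = 6; EF_Task 6 = 6+14 = 20
ES_Task 7 = 7; EF_Task 7 = 7+10 = 17
ES_Task 8 = max(EF_Task 4=12, EF_Task 6=20) = 20; EF_Task 8 = 20+3 = 23
ES_Task 9 = max(EF_Task 3=12, EF_Task 8=23) = 23; EF_Task 9 = 23+11 = 34
ES_Task 10 = max(EF_Task 1=7, EF_Task 4=12, EF_Task 5=20, EF_Task 7=17, EF_Task 9=34) = 34; EF_Task 10 = 34+13 = 47
Expected project duration μ = 47 days. Critical path: Task 2 → Task 6 → Task 8 → Task 9 → Task 10.

Variance along critical path = 1.778 + 4.000 + 1.778 + 0.444 + 5.444 = 13.444; σ = √13.444 = 3.667 days.
Z = (53 − 47) / 3.667 = 1.636
P(T ≤ 53) = Φ(1.636) ≈ 0.949

0.949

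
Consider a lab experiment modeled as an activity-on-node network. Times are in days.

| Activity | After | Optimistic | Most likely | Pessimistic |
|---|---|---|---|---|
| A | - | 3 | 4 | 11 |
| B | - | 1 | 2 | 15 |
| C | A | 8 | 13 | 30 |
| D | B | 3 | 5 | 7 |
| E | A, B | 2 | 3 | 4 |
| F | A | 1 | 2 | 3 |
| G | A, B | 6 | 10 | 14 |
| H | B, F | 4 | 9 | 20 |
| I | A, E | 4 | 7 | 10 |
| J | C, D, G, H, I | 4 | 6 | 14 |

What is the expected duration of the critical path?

te_A = (3 + 4·4 + 11)/6 = 30/6 = 5
te_B = (1 + 4·2 + 15)/6 = 24/6 = 4
te_C = (8 + 4·13 + 30)/6 = 90/6 = 15
te_D = (3 + 4·5 + 7)/6 = 30/6 = 5
te_E = (2 + 4·3 + 4)/6 = 18/6 = 3
te_F = (1 + 4·2 + 3)/6 = 12/6 = 2
te_G = (6 + 4·10 + 14)/6 = 60/6 = 10
te_H = (4 + 4·9 + 20)/6 = 60/6 = 10
te_I = (4 + 4·7 + 10)/6 = 42/6 = 7
te_J = (4 + 4·6 + 14)/6 = 42/6 = 7

Forward pass:
ES_A = 0; EF_A = 5
ES_B = 0; EF_B = 4
ES_C = 5; EF_C = 5+15 = 20
ES_D = 4; EF_D = 4+5 = 9
ES_E = max(EF_A=5, EF_B=4) = 5; EF_E = 5+3 = 8
ES_F = 5; EF_F = 5+2 = 7
ES_G = max(EF_A=5, EF_B=4) = 5; EF_G = 5+10 = 15
ES_H = max(EF_B=4, EF_F=7) = 7; EF_H = 7+10 = 17
ES_I = max(EF_A=5, EF_E=8) = 8; EF_I = 8+7 = 15
ES_J = max(EF_C=20, EF_D=9, EF_G=15, EF_H=17, EF_I=15) = 20; EF_J = 20+7 = 27
Expected project duration μ = 27 days. Critical path: A → C → J.

27 days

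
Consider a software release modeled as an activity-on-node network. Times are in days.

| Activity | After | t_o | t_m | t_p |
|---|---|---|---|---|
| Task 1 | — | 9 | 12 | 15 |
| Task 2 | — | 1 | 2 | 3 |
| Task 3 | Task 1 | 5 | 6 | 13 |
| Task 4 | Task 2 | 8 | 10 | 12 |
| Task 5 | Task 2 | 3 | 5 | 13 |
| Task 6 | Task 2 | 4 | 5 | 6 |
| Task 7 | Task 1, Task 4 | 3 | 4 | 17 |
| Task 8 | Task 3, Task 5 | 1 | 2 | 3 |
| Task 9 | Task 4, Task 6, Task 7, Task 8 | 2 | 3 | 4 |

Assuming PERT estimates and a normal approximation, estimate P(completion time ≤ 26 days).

te_Task 1 = (9 + 4·12 + 15)/6 = 72/6 = 12; σ²_Task 1 = ((15−9)/6)² = 1.000
te_Task 2 = (1 + 4·2 + 3)/6 = 12/6 = 2; σ²_Task 2 = ((3−1)/6)² = 0.111
te_Task 3 = (5 + 4·6 + 13)/6 = 42/6 = 7; σ²_Task 3 = ((13−5)/6)² = 1.778
te_Task 4 = (8 + 4·10 + 12)/6 = 60/6 = 10; σ²_Task 4 = ((12−8)/6)² = 0.444
te_Task 5 = (3 + 4·5 + 13)/6 = 36/6 = 6; σ²_Task 5 = ((13−3)/6)² = 2.778
te_Task 6 = (4 + 4·5 + 6)/6 = 30/6 = 5; σ²_Task 6 = ((6−4)/6)² = 0.111
te_Task 7 = (3 + 4·4 + 17)/6 = 36/6 = 6; σ²_Task 7 = ((17−3)/6)² = 5.444
te_Task 8 = (1 + 4·2 + 3)/6 = 12/6 = 2; σ²_Task 8 = ((3−1)/6)² = 0.111
te_Task 9 = (2 + 4·3 + 4)/6 = 18/6 = 3; σ²_Task 9 = ((4−2)/6)² = 0.111

Forward pass:
ES_Task 1 = 0; EF_Task 1 = 12
ES_Task 2 = 0; EF_Task 2 = 2
ES_Task 3 = 12; EF_Task 3 = 12+7 = 19
ES_Task 4 = 2; EF_Task 4 = 2+10 = 12
ES_Task 5 = 2; EF_Task 5 = 2+6 = 8
ES_Task 6 = 2; EF_Task 6 = 2+5 = 7
ES_Task 7 = max(EF_Task 1=12, EF_Task 4=12) = 12; EF_Task 7 = 12+6 = 18
ES_Task 8 = max(EF_Task 3=19, EF_Task 5=8) = 19; EF_Task 8 = 19+2 = 21
ES_Task 9 = max(EF_Task 4=12, EF_Task 6=7, EF_Task 7=18, EF_Task 8=21) = 21; EF_Task 9 = 21+3 = 24
Expected project duration μ = 24 days. Critical path: Task 1 → Task 3 → Task 8 → Task 9.

Variance along critical path = 1.000 + 1.778 + 0.111 + 0.111 = 3.000; σ = √3.000 = 1.732 days.
Z = (26 − 24) / 1.732 = 1.155
P(T ≤ 26) = Φ(1.155) ≈ 0.876

0.876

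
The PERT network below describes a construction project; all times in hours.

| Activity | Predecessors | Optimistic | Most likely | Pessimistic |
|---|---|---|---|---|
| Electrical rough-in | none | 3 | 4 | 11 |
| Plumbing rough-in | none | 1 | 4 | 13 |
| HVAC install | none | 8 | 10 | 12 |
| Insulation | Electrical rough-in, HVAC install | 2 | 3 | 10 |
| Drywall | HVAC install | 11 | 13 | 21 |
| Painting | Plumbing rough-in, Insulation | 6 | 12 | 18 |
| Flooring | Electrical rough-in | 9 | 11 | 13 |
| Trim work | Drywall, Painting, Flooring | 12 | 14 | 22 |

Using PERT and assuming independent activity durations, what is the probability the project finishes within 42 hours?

0.631

te_Electrical rough-in = (3 + 4·4 + 11)/6 = 30/6 = 5; σ²_Electrical rough-in = ((11−3)/6)² = 1.778
te_Plumbing rough-in = (1 + 4·4 + 13)/6 = 30/6 = 5; σ²_Plumbing rough-in = ((13−1)/6)² = 4.000
te_HVAC install = (8 + 4·10 + 12)/6 = 60/6 = 10; σ²_HVAC install = ((12−8)/6)² = 0.444
te_Insulation = (2 + 4·3 + 10)/6 = 24/6 = 4; σ²_Insulation = ((10−2)/6)² = 1.778
te_Drywall = (11 + 4·13 + 21)/6 = 84/6 = 14; σ²_Drywall = ((21−11)/6)² = 2.778
te_Painting = (6 + 4·12 + 18)/6 = 72/6 = 12; σ²_Painting = ((18−6)/6)² = 4.000
te_Flooring = (9 + 4·11 + 13)/6 = 66/6 = 11; σ²_Flooring = ((13−9)/6)² = 0.444
te_Trim work = (12 + 4·14 + 22)/6 = 90/6 = 15; σ²_Trim work = ((22−12)/6)² = 2.778

Forward pass:
ES_Electrical rough-in = 0; EF_Electrical rough-in = 5
ES_Plumbing rough-in = 0; EF_Plumbing rough-in = 5
ES_HVAC install = 0; EF_HVAC install = 10
ES_Insulation = max(EF_Electrical rough-in=5, EF_HVAC install=10) = 10; EF_Insulation = 10+4 = 14
ES_Drywall = 10; EF_Drywall = 10+14 = 24
ES_Painting = max(EF_Plumbing rough-in=5, EF_Insulation=14) = 14; EF_Painting = 14+12 = 26
ES_Flooring = 5; EF_Flooring = 5+11 = 16
ES_Trim work = max(EF_Drywall=24, EF_Painting=26, EF_Flooring=16) = 26; EF_Trim work = 26+15 = 41
Expected project duration μ = 41 hours. Critical path: HVAC install → Insulation → Painting → Trim work.

Variance along critical path = 0.444 + 1.778 + 4.000 + 2.778 = 9.000; σ = √9.000 = 3.000 hours.
Z = (42 − 41) / 3.000 = 0.333
P(T ≤ 42) = Φ(0.333) ≈ 0.631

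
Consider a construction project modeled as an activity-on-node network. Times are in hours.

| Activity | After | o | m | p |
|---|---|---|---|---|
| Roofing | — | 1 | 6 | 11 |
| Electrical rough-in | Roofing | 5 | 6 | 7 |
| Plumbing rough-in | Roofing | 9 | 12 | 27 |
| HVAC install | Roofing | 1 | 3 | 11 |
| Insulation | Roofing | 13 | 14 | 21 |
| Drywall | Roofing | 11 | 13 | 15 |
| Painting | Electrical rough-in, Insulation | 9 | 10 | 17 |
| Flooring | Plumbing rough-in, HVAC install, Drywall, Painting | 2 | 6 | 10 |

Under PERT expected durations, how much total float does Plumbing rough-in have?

te_Roofing = (1 + 4·6 + 11)/6 = 36/6 = 6
te_Electrical rough-in = (5 + 4·6 + 7)/6 = 36/6 = 6
te_Plumbing rough-in = (9 + 4·12 + 27)/6 = 84/6 = 14
te_HVAC install = (1 + 4·3 + 11)/6 = 24/6 = 4
te_Insulation = (13 + 4·14 + 21)/6 = 90/6 = 15
te_Drywall = (11 + 4·13 + 15)/6 = 78/6 = 13
te_Painting = (9 + 4·10 + 17)/6 = 66/6 = 11
te_Flooring = (2 + 4·6 + 10)/6 = 36/6 = 6

Forward pass:
ES_Roofing = 0; EF_Roofing = 6
ES_Electrical rough-in = 6; EF_Electrical rough-in = 6+6 = 12
ES_Plumbing rough-in = 6; EF_Plumbing rough-in = 6+14 = 20
ES_HVAC install = 6; EF_HVAC install = 6+4 = 10
ES_Insulation = 6; EF_Insulation = 6+15 = 21
ES_Drywall = 6; EF_Drywall = 6+13 = 19
ES_Painting = max(EF_Electrical rough-in=12, EF_Insulation=21) = 21; EF_Painting = 21+11 = 32
ES_Flooring = max(EF_Plumbing rough-in=20, EF_HVAC install=10, EF_Drywall=19, EF_Painting=32) = 32; EF_Flooring = 32+6 = 38
Expected project duration μ = 38 hours. Critical path: Roofing → Insulation → Painting → Flooring.

Backward pass:
LF_Flooring = 38; LS_Flooring = 38−6 = 32
LF_Painting = LS_Flooring = 32; LS_Painting = 32−11 = 21
LF_Drywall = LS_Flooring = 32; LS_Drywall = 32−13 = 19
LF_Insulation = LS_Painting = 21; LS_Insulation = 21−15 = 6
LF_HVAC install = LS_Flooring = 32; LS_HVAC install = 32−4 = 28
LF_Plumbing rough-in = LS_Flooring = 32; LS_Plumbing rough-in = 32−14 = 18
LF_Electrical rough-in = LS_Painting = 21; LS_Electrical rough-in = 21−6 = 15
LF_Roofing = min(LS_Electrical rough-in=15, LS_Plumbing rough-in=18, LS_HVAC install=28, LS_Insulation=6, LS_Drywall=19) = 6; LS_Roofing = 6−6 = 0
Slack_Plumbing rough-in = LS_Plumbing rough-in − ES_Plumbing rough-in = 18 − 6 = 12

12 hours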